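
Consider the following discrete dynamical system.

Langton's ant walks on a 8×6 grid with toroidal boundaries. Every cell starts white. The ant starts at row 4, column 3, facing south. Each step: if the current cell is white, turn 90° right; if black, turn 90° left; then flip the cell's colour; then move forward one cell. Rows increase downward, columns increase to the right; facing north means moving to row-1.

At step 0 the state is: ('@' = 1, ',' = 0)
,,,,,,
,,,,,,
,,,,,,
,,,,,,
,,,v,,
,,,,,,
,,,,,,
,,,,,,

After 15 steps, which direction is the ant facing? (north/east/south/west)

gen 0: ,,,,,,
,,,,,,
,,,,,,
,,,,,,
,,,v,,
,,,,,,
,,,,,,
,,,,,,
gen 1: ,,,,,,
,,,,,,
,,,,,,
,,,,,,
,,<@,,
,,,,,,
,,,,,,
,,,,,,
gen 2: ,,,,,,
,,,,,,
,,,,,,
,,^,,,
,,@@,,
,,,,,,
,,,,,,
,,,,,,
gen 3: ,,,,,,
,,,,,,
,,,,,,
,,@>,,
,,@@,,
,,,,,,
,,,,,,
,,,,,,
gen 4: ,,,,,,
,,,,,,
,,,,,,
,,@@,,
,,@v,,
,,,,,,
,,,,,,
,,,,,,
gen 5: ,,,,,,
,,,,,,
,,,,,,
,,@@,,
,,@,>,
,,,,,,
,,,,,,
,,,,,,
gen 6: ,,,,,,
,,,,,,
,,,,,,
,,@@,,
,,@,@,
,,,,v,
,,,,,,
,,,,,,
gen 7: ,,,,,,
,,,,,,
,,,,,,
,,@@,,
,,@,@,
,,,<@,
,,,,,,
,,,,,,
gen 8: ,,,,,,
,,,,,,
,,,,,,
,,@@,,
,,@^@,
,,,@@,
,,,,,,
,,,,,,
gen 9: ,,,,,,
,,,,,,
,,,,,,
,,@@,,
,,@@>,
,,,@@,
,,,,,,
,,,,,,
gen 10: ,,,,,,
,,,,,,
,,,,,,
,,@@^,
,,@@,,
,,,@@,
,,,,,,
,,,,,,
gen 11: ,,,,,,
,,,,,,
,,,,,,
,,@@@>
,,@@,,
,,,@@,
,,,,,,
,,,,,,
gen 12: ,,,,,,
,,,,,,
,,,,,,
,,@@@@
,,@@,v
,,,@@,
,,,,,,
,,,,,,
gen 13: ,,,,,,
,,,,,,
,,,,,,
,,@@@@
,,@@<@
,,,@@,
,,,,,,
,,,,,,
gen 14: ,,,,,,
,,,,,,
,,,,,,
,,@@^@
,,@@@@
,,,@@,
,,,,,,
,,,,,,
gen 15: ,,,,,,
,,,,,,
,,,,,,
,,@<,@
,,@@@@
,,,@@,
,,,,,,
,,,,,,

west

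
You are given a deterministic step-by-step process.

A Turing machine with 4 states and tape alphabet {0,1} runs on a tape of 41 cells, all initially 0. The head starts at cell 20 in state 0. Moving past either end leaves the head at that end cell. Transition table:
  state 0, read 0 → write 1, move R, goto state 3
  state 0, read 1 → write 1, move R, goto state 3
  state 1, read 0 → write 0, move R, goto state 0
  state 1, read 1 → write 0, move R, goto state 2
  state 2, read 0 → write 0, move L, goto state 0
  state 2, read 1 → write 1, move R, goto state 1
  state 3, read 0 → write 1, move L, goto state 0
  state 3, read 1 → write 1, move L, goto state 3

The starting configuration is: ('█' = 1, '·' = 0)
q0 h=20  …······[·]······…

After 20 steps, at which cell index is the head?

[0] q0 h=20  …······[·]······…
[1] q3 h=21  …·····█[·]······…
[2] q0 h=20  …······[█]█·····…
[3] q3 h=21  …·····█[█]······…
[4] q3 h=20  …······[█]█·····…
[5] q3 h=19  …······[·]██····…
[6] q0 h=18  …······[·]███···…
[7] q3 h=19  …·····█[█]██····…
[8] q3 h=18  …······[█]███···…
[9] q3 h=17  …······[·]████··…
[10] q0 h=16  …······[·]█████·…
[11] q3 h=17  …·····█[█]████··…
[12] q3 h=16  …······[█]█████·…
[13] q3 h=15  …······[·]██████…
[14] q0 h=14  …······[·]██████…
[15] q3 h=15  …·····█[█]██████…
[16] q3 h=14  …······[█]██████…
[17] q3 h=13  …······[·]██████…
[18] q0 h=12  …······[·]██████…
[19] q3 h=13  …·····█[█]██████…
[20] q3 h=12  …······[█]██████…

12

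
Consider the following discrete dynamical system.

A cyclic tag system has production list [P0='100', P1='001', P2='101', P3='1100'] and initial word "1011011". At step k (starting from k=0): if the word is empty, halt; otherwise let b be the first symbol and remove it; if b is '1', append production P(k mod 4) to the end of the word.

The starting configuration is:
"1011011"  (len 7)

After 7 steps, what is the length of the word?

16

0) "1011011"  (len 7)
1) "011011100"  (len 9)
2) "11011100"  (len 8)
3) "1011100101"  (len 10)
4) "0111001011100"  (len 13)
5) "111001011100"  (len 12)
6) "11001011100001"  (len 14)
7) "1001011100001101"  (len 16)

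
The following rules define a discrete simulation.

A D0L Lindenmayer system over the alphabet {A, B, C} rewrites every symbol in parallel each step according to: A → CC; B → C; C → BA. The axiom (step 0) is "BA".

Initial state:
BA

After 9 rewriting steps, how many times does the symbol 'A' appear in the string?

0

gen 0: BA
gen 1: CCC
gen 2: BABABA
gen 3: CCCCCCCCC
gen 4: BABABABABABABABABA
gen 5: CCCCCCCCCCCCCCCCCCCCCCCCCCC
gen 6: BABABABABABABABABABABABABABABABABABABABABABABABABABABA
gen 7: CCCCCCCCCCCCCCCCCCCCCCCCCCCCCCCCCCCCCCCCCCCCCCCCCCCCCCCCCCCCCCCCCCCCCCCCCCCCCCCCC
gen 8: BABABABABABABABABABABABABABABABABABABABABABABABABABABABABA…BABABABABABABABABABABABABABABABABABABABABABABABABABABABABA  (len 162)
gen 9: CCCCCCCCCCCCCCCCCCCCCCCCCCCCCCCCCCCCCCCCCCCCCCCCCCCCCCCCCC…CCCCCCCCCCCCCCCCCCCCCCCCCCCCCCCCCCCCCCCCCCCCCCCCCCCCCCCCCC  (len 243)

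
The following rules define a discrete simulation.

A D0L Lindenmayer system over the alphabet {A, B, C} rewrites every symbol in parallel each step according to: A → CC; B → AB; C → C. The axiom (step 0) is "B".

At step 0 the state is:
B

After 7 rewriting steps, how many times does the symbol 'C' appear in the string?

12

gen 0: B
gen 1: AB
gen 2: CCAB
gen 3: CCCCAB
gen 4: CCCCCCAB
gen 5: CCCCCCCCAB
gen 6: CCCCCCCCCCAB
gen 7: CCCCCCCCCCCCAB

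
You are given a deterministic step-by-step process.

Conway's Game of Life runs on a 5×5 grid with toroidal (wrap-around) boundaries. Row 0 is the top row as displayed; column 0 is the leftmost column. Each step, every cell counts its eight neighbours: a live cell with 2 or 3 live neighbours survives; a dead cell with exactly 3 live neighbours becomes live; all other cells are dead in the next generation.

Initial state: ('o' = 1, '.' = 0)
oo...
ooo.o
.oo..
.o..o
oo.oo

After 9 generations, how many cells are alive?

[0] oo...
ooo.o
.oo..
.o..o
oo.oo
[1] .....
...oo
....o
....o
...o.
[2] ...oo
...oo
o...o
...oo
.....
[3] ...oo
.....
o....
o..oo
.....
[4] .....
....o
o....
o...o
o....
[5] .....
.....
o....
oo..o
o...o
[6] .....
.....
oo..o
.o...
.o..o
[7] .....
o....
oo...
.oo.o
o....
[8] .....
oo...
..o.o
..o.o
oo...
[9] .....
oo...
..o.o
..o.o
oo...

8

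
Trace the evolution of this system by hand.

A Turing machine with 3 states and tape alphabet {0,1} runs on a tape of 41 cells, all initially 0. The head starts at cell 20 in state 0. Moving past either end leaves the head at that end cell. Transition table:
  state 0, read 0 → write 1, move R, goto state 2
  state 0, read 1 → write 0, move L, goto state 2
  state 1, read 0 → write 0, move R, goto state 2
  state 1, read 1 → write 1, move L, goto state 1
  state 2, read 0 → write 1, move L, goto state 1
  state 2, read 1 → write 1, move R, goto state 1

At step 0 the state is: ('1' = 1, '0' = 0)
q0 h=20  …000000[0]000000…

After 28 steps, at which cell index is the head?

20

0) q0 h=20  …000000[0]000000…
1) q2 h=21  …000001[0]000000…
2) q1 h=20  …000000[1]100000…
3) q1 h=19  …000000[0]110000…
4) q2 h=20  …000000[1]100000…
5) q1 h=21  …000001[1]000000…
6) q1 h=20  …000000[1]100000…
7) q1 h=19  …000000[0]110000…
8) q2 h=20  …000000[1]100000…
9) q1 h=21  …000001[1]000000…
10) q1 h=20  …000000[1]100000…
11) q1 h=19  …000000[0]110000…
12) q2 h=20  …000000[1]100000…
13) q1 h=21  …000001[1]000000…
14) q1 h=20  …000000[1]100000…
15) q1 h=19  …000000[0]110000…
16) q2 h=20  …000000[1]100000…
17) q1 h=21  …000001[1]000000…
18) q1 h=20  …000000[1]100000…
19) q1 h=19  …000000[0]110000…
20) q2 h=20  …000000[1]100000…
21) q1 h=21  …000001[1]000000…
22) q1 h=20  …000000[1]100000…
23) q1 h=19  …000000[0]110000…
24) q2 h=20  …000000[1]100000…
25) q1 h=21  …000001[1]000000…
26) q1 h=20  …000000[1]100000…
27) q1 h=19  …000000[0]110000…
28) q2 h=20  …000000[1]100000…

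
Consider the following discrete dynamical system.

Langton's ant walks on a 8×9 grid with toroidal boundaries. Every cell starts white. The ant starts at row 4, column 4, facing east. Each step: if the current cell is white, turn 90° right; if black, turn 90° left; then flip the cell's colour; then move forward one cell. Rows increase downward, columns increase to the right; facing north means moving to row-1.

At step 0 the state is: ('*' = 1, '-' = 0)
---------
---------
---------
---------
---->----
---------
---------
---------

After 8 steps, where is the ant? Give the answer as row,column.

0) ---------
---------
---------
---------
---->----
---------
---------
---------
1) ---------
---------
---------
---------
----*----
----v----
---------
---------
2) ---------
---------
---------
---------
----*----
---<*----
---------
---------
3) ---------
---------
---------
---------
---^*----
---**----
---------
---------
4) ---------
---------
---------
---------
---*>----
---**----
---------
---------
5) ---------
---------
---------
----^----
---*-----
---**----
---------
---------
6) ---------
---------
---------
----*>---
---*-----
---**----
---------
---------
7) ---------
---------
---------
----**---
---*-v---
---**----
---------
---------
8) ---------
---------
---------
----**---
---*<*---
---**----
---------
---------

4,4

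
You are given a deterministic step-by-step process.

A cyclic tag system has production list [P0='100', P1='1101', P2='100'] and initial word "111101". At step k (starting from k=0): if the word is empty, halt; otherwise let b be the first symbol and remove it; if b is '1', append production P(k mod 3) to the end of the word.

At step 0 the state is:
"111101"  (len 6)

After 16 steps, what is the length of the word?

t=0: "111101"  (len 6)
t=1: "11101100"  (len 8)
t=2: "11011001101"  (len 11)
t=3: "1011001101100"  (len 13)
t=4: "011001101100100"  (len 15)
t=5: "11001101100100"  (len 14)
t=6: "1001101100100100"  (len 16)
t=7: "001101100100100100"  (len 18)
t=8: "01101100100100100"  (len 17)
t=9: "1101100100100100"  (len 16)
t=10: "101100100100100100"  (len 18)
t=11: "011001001001001001101"  (len 21)
t=12: "11001001001001001101"  (len 20)
t=13: "1001001001001001101100"  (len 22)
t=14: "0010010010010011011001101"  (len 25)
t=15: "010010010010011011001101"  (len 24)
t=16: "10010010010011011001101"  (len 23)

23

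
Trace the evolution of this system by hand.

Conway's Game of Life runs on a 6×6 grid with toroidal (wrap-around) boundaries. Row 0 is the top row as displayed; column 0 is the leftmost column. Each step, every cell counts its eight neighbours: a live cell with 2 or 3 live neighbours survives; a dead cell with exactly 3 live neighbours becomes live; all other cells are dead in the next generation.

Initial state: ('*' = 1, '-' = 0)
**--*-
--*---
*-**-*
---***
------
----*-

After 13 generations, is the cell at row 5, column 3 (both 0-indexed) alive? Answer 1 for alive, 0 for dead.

k=0  **--*-
--*---
*-**-*
---***
------
----*-
k=1  -*-*-*
--*-*-
***--*
*-**-*
---*-*
-----*
k=2  *-**-*
----*-
------
---*--
--**-*
--*--*
k=3  ****-*
---***
------
--***-
--**--
-----*
k=4  -***--
-*-*-*
--*--*
--*-*-
--*---
-----*
k=5  -*-*--
-*-*--
***--*
-**---
---*--
-*-*--
k=6  **-**-
---**-
---*--
---*--
-*-*--
---**-
k=7  ------
-----*
--**--
---**-
---*--
**---*
k=8  -----*
------
--**--
----*-
*-**-*
*-----
k=9  ------
------
---*--
-*--**
**-***
**--*-
k=10  ------
------
----*-
-*----
---*--
-****-
k=11  --**--
------
------
------
-*-**-
--***-
k=12  --*-*-
------
------
------
----*-
-*----
k=13  ------
------
------
------
------
---*--

1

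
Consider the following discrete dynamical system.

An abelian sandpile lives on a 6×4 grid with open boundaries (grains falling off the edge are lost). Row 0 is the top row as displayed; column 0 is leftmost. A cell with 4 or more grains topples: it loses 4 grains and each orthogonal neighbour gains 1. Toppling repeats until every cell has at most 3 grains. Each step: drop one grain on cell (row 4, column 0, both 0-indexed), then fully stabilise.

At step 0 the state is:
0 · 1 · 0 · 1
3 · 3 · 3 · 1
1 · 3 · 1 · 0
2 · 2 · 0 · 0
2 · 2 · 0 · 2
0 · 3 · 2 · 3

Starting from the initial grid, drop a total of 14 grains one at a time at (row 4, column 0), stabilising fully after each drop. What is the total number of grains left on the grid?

37

gen 0: 0 · 1 · 0 · 1
3 · 3 · 3 · 1
1 · 3 · 1 · 0
2 · 2 · 0 · 0
2 · 2 · 0 · 2
0 · 3 · 2 · 3
gen 1: 0 · 1 · 0 · 1
3 · 3 · 3 · 1
1 · 3 · 1 · 0
2 · 2 · 0 · 0
3 · 2 · 0 · 2
0 · 3 · 2 · 3
gen 2: 0 · 1 · 0 · 1
3 · 3 · 3 · 1
1 · 3 · 1 · 0
3 · 2 · 0 · 0
0 · 3 · 0 · 2
1 · 3 · 2 · 3
gen 3: 0 · 1 · 0 · 1
3 · 3 · 3 · 1
1 · 3 · 1 · 0
3 · 2 · 0 · 0
1 · 3 · 0 · 2
1 · 3 · 2 · 3
gen 4: 0 · 1 · 0 · 1
3 · 3 · 3 · 1
1 · 3 · 1 · 0
3 · 2 · 0 · 0
2 · 3 · 0 · 2
1 · 3 · 2 · 3
gen 5: 0 · 1 · 0 · 1
3 · 3 · 3 · 1
1 · 3 · 1 · 0
3 · 2 · 0 · 0
3 · 3 · 0 · 2
1 · 3 · 2 · 3
gen 6: 1 · 2 · 1 · 1
1 · 2 · 0 · 2
0 · 2 · 3 · 0
2 · 1 · 1 · 0
2 · 2 · 1 · 2
3 · 0 · 3 · 3
gen 7: 1 · 2 · 1 · 1
1 · 2 · 0 · 2
0 · 2 · 3 · 0
2 · 1 · 1 · 0
3 · 2 · 1 · 2
3 · 0 · 3 · 3
gen 8: 1 · 2 · 1 · 1
1 · 2 · 0 · 2
0 · 2 · 3 · 0
3 · 1 · 1 · 0
1 · 3 · 1 · 2
0 · 1 · 3 · 3
gen 9: 1 · 2 · 1 · 1
1 · 2 · 0 · 2
0 · 2 · 3 · 0
3 · 1 · 1 · 0
2 · 3 · 1 · 2
0 · 1 · 3 · 3
gen 10: 1 · 2 · 1 · 1
1 · 2 · 0 · 2
0 · 2 · 3 · 0
3 · 1 · 1 · 0
3 · 3 · 1 · 2
0 · 1 · 3 · 3
gen 11: 1 · 2 · 1 · 1
1 · 2 · 0 · 2
1 · 2 · 3 · 0
0 · 3 · 1 · 0
2 · 0 · 2 · 2
1 · 2 · 3 · 3
gen 12: 1 · 2 · 1 · 1
1 · 2 · 0 · 2
1 · 2 · 3 · 0
0 · 3 · 1 · 0
3 · 0 · 2 · 2
1 · 2 · 3 · 3
gen 13: 1 · 2 · 1 · 1
1 · 2 · 0 · 2
1 · 2 · 3 · 0
1 · 3 · 1 · 0
0 · 1 · 2 · 2
2 · 2 · 3 · 3
gen 14: 1 · 2 · 1 · 1
1 · 2 · 0 · 2
1 · 2 · 3 · 0
1 · 3 · 1 · 0
1 · 1 · 2 · 2
2 · 2 · 3 · 3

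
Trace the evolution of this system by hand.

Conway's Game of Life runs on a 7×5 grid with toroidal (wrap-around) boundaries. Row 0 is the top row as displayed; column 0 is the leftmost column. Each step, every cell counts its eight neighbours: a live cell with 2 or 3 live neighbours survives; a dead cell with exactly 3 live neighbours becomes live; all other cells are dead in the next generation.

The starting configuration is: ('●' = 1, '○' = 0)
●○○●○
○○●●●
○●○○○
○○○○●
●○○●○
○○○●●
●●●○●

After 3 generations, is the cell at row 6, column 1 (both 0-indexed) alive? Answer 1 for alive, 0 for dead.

gen 0: ●○○●○
○○●●●
○●○○○
○○○○●
●○○●○
○○○●●
●●●○●
gen 1: ○○○○○
●●●●●
●○●○●
●○○○●
●○○●○
○○○○○
○●●○○
gen 2: ○○○○●
○○●○○
○○●○○
○○○○○
●○○○○
○●●○○
○○○○○
gen 3: ○○○○○
○○○●○
○○○○○
○○○○○
○●○○○
○●○○○
○○○○○

0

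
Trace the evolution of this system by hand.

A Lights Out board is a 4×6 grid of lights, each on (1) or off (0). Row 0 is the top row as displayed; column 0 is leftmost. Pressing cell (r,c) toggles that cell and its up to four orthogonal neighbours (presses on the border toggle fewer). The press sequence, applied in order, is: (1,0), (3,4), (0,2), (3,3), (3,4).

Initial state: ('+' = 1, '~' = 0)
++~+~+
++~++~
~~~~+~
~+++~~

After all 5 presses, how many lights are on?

10

gen 0: ++~+~+
++~++~
~~~~+~
~+++~~
gen 1: ~+~+~+
~~~++~
+~~~+~
~+++~~
gen 2: ~+~+~+
~~~++~
+~~~~~
~++~++
gen 3: ~~+~~+
~~+++~
+~~~~~
~++~++
gen 4: ~~+~~+
~~+++~
+~~+~~
~+~+~+
gen 5: ~~+~~+
~~+++~
+~~++~
~+~~+~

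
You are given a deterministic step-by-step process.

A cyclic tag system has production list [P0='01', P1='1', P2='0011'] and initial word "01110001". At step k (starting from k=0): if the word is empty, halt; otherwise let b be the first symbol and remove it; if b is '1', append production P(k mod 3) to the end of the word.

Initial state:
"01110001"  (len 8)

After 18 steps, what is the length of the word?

14

k=0  "01110001"  (len 8)
k=1  "1110001"  (len 7)
k=2  "1100011"  (len 7)
k=3  "1000110011"  (len 10)
k=4  "00011001101"  (len 11)
k=5  "0011001101"  (len 10)
k=6  "011001101"  (len 9)
k=7  "11001101"  (len 8)
k=8  "10011011"  (len 8)
k=9  "00110110011"  (len 11)
k=10  "0110110011"  (len 10)
k=11  "110110011"  (len 9)
k=12  "101100110011"  (len 12)
k=13  "0110011001101"  (len 13)
k=14  "110011001101"  (len 12)
k=15  "100110011010011"  (len 15)
k=16  "0011001101001101"  (len 16)
k=17  "011001101001101"  (len 15)
k=18  "11001101001101"  (len 14)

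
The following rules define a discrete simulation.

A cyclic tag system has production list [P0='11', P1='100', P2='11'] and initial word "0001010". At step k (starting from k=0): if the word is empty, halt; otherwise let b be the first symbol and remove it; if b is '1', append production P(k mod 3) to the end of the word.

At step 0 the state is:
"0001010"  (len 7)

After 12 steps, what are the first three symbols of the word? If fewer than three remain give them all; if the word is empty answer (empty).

001

t=0: "0001010"  (len 7)
t=1: "001010"  (len 6)
t=2: "01010"  (len 5)
t=3: "1010"  (len 4)
t=4: "01011"  (len 5)
t=5: "1011"  (len 4)
t=6: "01111"  (len 5)
t=7: "1111"  (len 4)
t=8: "111100"  (len 6)
t=9: "1110011"  (len 7)
t=10: "11001111"  (len 8)
t=11: "1001111100"  (len 10)
t=12: "00111110011"  (len 11)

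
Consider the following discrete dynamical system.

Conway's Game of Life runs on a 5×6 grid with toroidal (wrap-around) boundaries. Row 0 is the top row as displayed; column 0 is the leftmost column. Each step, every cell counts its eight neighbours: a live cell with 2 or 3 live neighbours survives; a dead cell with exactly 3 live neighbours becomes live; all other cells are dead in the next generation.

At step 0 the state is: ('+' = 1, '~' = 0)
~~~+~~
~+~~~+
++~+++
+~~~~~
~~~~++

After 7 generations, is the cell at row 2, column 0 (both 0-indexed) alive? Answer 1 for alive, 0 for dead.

[0] ~~~+~~
~+~~~+
++~+++
+~~~~~
~~~~++
[1] +~~~~+
~+~+~+
~++~+~
~+~+~~
~~~~++
[2] ~~~~~~
~+~+~+
~+~~+~
++~+~+
~~~~++
[3] +~~~~+
+~+~+~
~+~+~~
~+++~~
~~~~++
[4] ++~+~~
+~+++~
+~~~+~
++~+~~
~+++++
[5] ~~~~~~
+~+~+~
+~~~+~
~~~~~~
~~~~~+
[6] ~~~~~+
~+~+~~
~+~+~~
~~~~~+
~~~~~~
[7] ~~~~~~
+~~~+~
+~~~+~
~~~~~~
~~~~~~

1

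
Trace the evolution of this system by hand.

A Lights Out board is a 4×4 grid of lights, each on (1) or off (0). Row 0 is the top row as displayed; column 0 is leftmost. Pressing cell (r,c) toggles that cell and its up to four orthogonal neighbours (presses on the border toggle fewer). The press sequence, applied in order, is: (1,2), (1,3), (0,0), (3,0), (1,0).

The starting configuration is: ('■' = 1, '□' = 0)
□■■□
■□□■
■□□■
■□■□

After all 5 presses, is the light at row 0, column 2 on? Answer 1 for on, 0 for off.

gen 0: □■■□
■□□■
■□□■
■□■□
gen 1: □■□□
■■■□
■□■■
■□■□
gen 2: □■□■
■■□■
■□■□
■□■□
gen 3: ■□□■
□■□■
■□■□
■□■□
gen 4: ■□□■
□■□■
□□■□
□■■□
gen 5: □□□■
■□□■
■□■□
□■■□

0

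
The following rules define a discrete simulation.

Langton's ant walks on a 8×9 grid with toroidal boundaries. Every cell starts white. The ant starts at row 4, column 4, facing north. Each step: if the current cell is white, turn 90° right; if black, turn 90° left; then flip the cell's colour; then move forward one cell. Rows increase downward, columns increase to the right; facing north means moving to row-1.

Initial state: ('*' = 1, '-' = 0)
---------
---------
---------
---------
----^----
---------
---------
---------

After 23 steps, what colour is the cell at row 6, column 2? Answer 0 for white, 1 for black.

1

t=0: ---------
---------
---------
---------
----^----
---------
---------
---------
t=1: ---------
---------
---------
---------
----*>---
---------
---------
---------
t=2: ---------
---------
---------
---------
----**---
-----v---
---------
---------
t=3: ---------
---------
---------
---------
----**---
----<*---
---------
---------
t=4: ---------
---------
---------
---------
----^*---
----**---
---------
---------
t=5: ---------
---------
---------
---------
---<-*---
----**---
---------
---------
t=6: ---------
---------
---------
---^-----
---*-*---
----**---
---------
---------
t=7: ---------
---------
---------
---*>----
---*-*---
----**---
---------
---------
t=8: ---------
---------
---------
---**----
---*v*---
----**---
---------
---------
t=9: ---------
---------
---------
---**----
---<**---
----**---
---------
---------
t=10: ---------
---------
---------
---**----
----**---
---v**---
---------
---------
t=11: ---------
---------
---------
---**----
----**---
--<***---
---------
---------
t=12: ---------
---------
---------
---**----
--^-**---
--****---
---------
---------
t=13: ---------
---------
---------
---**----
--*>**---
--****---
---------
---------
t=14: ---------
---------
---------
---**----
--****---
--*v**---
---------
---------
t=15: ---------
---------
---------
---**----
--****---
--*->*---
---------
---------
t=16: ---------
---------
---------
---**----
--**^*---
--*--*---
---------
---------
t=17: ---------
---------
---------
---**----
--*<-*---
--*--*---
---------
---------
t=18: ---------
---------
---------
---**----
--*--*---
--*v-*---
---------
---------
t=19: ---------
---------
---------
---**----
--*--*---
--<*-*---
---------
---------
t=20: ---------
---------
---------
---**----
--*--*---
---*-*---
--v------
---------
t=21: ---------
---------
---------
---**----
--*--*---
---*-*---
-<*------
---------
t=22: ---------
---------
---------
---**----
--*--*---
-^-*-*---
-**------
---------
t=23: ---------
---------
---------
---**----
--*--*---
-*>*-*---
-**------
---------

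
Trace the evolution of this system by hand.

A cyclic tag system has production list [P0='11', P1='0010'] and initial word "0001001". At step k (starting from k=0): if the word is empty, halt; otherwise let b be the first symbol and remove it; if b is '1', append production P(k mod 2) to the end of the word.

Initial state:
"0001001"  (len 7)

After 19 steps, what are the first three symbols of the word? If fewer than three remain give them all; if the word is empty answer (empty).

0) "0001001"  (len 7)
1) "001001"  (len 6)
2) "01001"  (len 5)
3) "1001"  (len 4)
4) "0010010"  (len 7)
5) "010010"  (len 6)
6) "10010"  (len 5)
7) "001011"  (len 6)
8) "01011"  (len 5)
9) "1011"  (len 4)
10) "0110010"  (len 7)
11) "110010"  (len 6)
12) "100100010"  (len 9)
13) "0010001011"  (len 10)
14) "010001011"  (len 9)
15) "10001011"  (len 8)
16) "00010110010"  (len 11)
17) "0010110010"  (len 10)
18) "010110010"  (len 9)
19) "10110010"  (len 8)

101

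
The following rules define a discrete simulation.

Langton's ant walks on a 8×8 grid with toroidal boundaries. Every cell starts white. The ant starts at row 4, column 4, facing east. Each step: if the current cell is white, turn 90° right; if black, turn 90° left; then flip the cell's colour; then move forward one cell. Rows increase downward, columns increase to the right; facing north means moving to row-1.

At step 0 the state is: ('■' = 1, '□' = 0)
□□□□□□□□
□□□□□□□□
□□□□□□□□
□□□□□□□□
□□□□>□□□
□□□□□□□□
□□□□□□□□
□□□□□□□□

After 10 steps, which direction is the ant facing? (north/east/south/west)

west

[0] □□□□□□□□
□□□□□□□□
□□□□□□□□
□□□□□□□□
□□□□>□□□
□□□□□□□□
□□□□□□□□
□□□□□□□□
[1] □□□□□□□□
□□□□□□□□
□□□□□□□□
□□□□□□□□
□□□□■□□□
□□□□v□□□
□□□□□□□□
□□□□□□□□
[2] □□□□□□□□
□□□□□□□□
□□□□□□□□
□□□□□□□□
□□□□■□□□
□□□<■□□□
□□□□□□□□
□□□□□□□□
[3] □□□□□□□□
□□□□□□□□
□□□□□□□□
□□□□□□□□
□□□^■□□□
□□□■■□□□
□□□□□□□□
□□□□□□□□
[4] □□□□□□□□
□□□□□□□□
□□□□□□□□
□□□□□□□□
□□□■>□□□
□□□■■□□□
□□□□□□□□
□□□□□□□□
[5] □□□□□□□□
□□□□□□□□
□□□□□□□□
□□□□^□□□
□□□■□□□□
□□□■■□□□
□□□□□□□□
□□□□□□□□
[6] □□□□□□□□
□□□□□□□□
□□□□□□□□
□□□□■>□□
□□□■□□□□
□□□■■□□□
□□□□□□□□
□□□□□□□□
[7] □□□□□□□□
□□□□□□□□
□□□□□□□□
□□□□■■□□
□□□■□v□□
□□□■■□□□
□□□□□□□□
□□□□□□□□
[8] □□□□□□□□
□□□□□□□□
□□□□□□□□
□□□□■■□□
□□□■<■□□
□□□■■□□□
□□□□□□□□
□□□□□□□□
[9] □□□□□□□□
□□□□□□□□
□□□□□□□□
□□□□^■□□
□□□■■■□□
□□□■■□□□
□□□□□□□□
□□□□□□□□
[10] □□□□□□□□
□□□□□□□□
□□□□□□□□
□□□<□■□□
□□□■■■□□
□□□■■□□□
□□□□□□□□
□□□□□□□□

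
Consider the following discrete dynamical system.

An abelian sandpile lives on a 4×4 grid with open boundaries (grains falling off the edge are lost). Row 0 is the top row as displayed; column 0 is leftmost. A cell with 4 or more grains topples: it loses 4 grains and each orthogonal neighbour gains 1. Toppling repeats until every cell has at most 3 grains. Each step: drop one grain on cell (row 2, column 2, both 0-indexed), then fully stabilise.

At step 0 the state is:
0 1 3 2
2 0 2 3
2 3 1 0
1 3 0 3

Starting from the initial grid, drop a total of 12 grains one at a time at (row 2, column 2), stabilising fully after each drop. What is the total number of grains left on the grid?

27

step 0: 0 1 3 2
2 0 2 3
2 3 1 0
1 3 0 3
step 1: 0 1 3 2
2 0 2 3
2 3 2 0
1 3 0 3
step 2: 0 1 3 2
2 0 2 3
2 3 3 0
1 3 0 3
step 3: 0 1 3 2
2 1 3 3
3 1 1 1
2 0 2 3
step 4: 0 1 3 2
2 1 3 3
3 1 2 1
2 0 2 3
step 5: 0 1 3 2
2 1 3 3
3 1 3 1
2 0 2 3
step 6: 0 2 1 0
2 2 2 1
3 2 1 3
2 0 3 3
step 7: 0 2 1 0
2 2 2 1
3 2 2 3
2 0 3 3
step 8: 0 2 1 0
2 2 2 1
3 2 3 3
2 0 3 3
step 9: 0 2 1 0
2 2 3 2
3 3 2 1
2 1 1 1
step 10: 0 2 1 0
2 2 3 2
3 3 3 1
2 1 1 1
step 11: 1 3 2 0
0 1 1 3
1 2 2 2
3 2 2 1
step 12: 1 3 2 0
0 1 1 3
1 2 3 2
3 2 2 1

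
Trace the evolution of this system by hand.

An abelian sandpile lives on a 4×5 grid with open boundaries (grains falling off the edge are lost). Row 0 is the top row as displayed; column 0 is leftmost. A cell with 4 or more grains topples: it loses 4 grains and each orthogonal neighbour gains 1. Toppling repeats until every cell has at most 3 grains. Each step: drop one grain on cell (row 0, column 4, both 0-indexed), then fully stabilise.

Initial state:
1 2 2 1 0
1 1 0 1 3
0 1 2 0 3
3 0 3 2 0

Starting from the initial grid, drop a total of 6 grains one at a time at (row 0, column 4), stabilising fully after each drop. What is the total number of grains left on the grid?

28

k=0  1 2 2 1 0
1 1 0 1 3
0 1 2 0 3
3 0 3 2 0
k=1  1 2 2 1 1
1 1 0 1 3
0 1 2 0 3
3 0 3 2 0
k=2  1 2 2 1 2
1 1 0 1 3
0 1 2 0 3
3 0 3 2 0
k=3  1 2 2 1 3
1 1 0 1 3
0 1 2 0 3
3 0 3 2 0
k=4  1 2 2 2 1
1 1 0 2 1
0 1 2 1 0
3 0 3 2 1
k=5  1 2 2 2 2
1 1 0 2 1
0 1 2 1 0
3 0 3 2 1
k=6  1 2 2 2 3
1 1 0 2 1
0 1 2 1 0
3 0 3 2 1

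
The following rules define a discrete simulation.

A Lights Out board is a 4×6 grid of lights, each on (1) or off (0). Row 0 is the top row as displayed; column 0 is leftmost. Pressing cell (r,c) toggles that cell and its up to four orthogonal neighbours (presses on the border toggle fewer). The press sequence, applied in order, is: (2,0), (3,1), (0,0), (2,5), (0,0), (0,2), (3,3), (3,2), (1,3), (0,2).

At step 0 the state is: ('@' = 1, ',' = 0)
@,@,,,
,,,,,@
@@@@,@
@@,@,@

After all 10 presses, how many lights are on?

step 0: @,@,,,
,,,,,@
@@@@,@
@@,@,@
step 1: @,@,,,
@,,,,@
,,@@,@
,@,@,@
step 2: @,@,,,
@,,,,@
,@@@,@
@,@@,@
step 3: ,@@,,,
,,,,,@
,@@@,@
@,@@,@
step 4: ,@@,,,
,,,,,,
,@@@@,
@,@@,,
step 5: @,@,,,
@,,,,,
,@@@@,
@,@@,,
step 6: @@,@,,
@,@,,,
,@@@@,
@,@@,,
step 7: @@,@,,
@,@,,,
,@@,@,
@,,,@,
step 8: @@,@,,
@,@,,,
,@,,@,
@@@@@,
step 9: @@,,,,
@,,@@,
,@,@@,
@@@@@,
step 10: @,@@,,
@,@@@,
,@,@@,
@@@@@,

15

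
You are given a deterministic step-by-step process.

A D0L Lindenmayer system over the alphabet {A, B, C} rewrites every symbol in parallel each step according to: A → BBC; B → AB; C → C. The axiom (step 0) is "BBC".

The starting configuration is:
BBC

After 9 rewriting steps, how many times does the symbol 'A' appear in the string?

0) BBC
1) ABABC
2) BBCABBBCABC
3) ABABCBBCABABABCBBCABC
4) BBCABBBCABCABABCBBCABBBCABBBCABCABABCBBCABC
5) ABABCBBCABABABCBBCABCBBCABBBCABCABABCBBCABABABCBBCABABABCBBCABCBBCABBBCABCABABCBBCABC
6) BBCABBBCABCABABCBBCABBBCABBBCABCABABCBBCABCABABCBBCABABABC…CABCABABCBBCABCABABCBBCABABABCBBCABCBBCABBBCABCABABCBBCABC  (len 171)
7) ABABCBBCABABABCBBCABCBBCABBBCABCABABCBBCABABABCBBCABABABCB…CABCABABCBBCABCABABCBBCABABABCBBCABCBBCABBBCABCABABCBBCABC  (len 341)
8) BBCABBBCABCABABCBBCABBBCABBBCABCABABCBBCABCABABCBBCABABABC…CABCABABCBBCABCABABCBBCABABABCBBCABCBBCABBBCABCABABCBBCABC  (len 683)
9) ABABCBBCABABABCBBCABCBBCABBBCABCABABCBBCABABABCBBCABABABCB…CABCABABCBBCABCABABCBBCABABABCBBCABCBBCABBBCABCABABCBBCABC  (len 1365)

342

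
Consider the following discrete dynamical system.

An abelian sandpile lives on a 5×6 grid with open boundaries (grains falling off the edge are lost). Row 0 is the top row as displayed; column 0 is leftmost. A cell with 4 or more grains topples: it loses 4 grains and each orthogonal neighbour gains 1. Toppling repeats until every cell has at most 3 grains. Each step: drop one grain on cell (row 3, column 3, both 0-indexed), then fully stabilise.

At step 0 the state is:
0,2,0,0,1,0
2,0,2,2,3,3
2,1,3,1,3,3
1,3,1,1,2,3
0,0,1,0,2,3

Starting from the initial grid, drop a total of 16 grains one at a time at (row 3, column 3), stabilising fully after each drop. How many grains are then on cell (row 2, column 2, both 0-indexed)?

2

[0] 0,2,0,0,1,0
2,0,2,2,3,3
2,1,3,1,3,3
1,3,1,1,2,3
0,0,1,0,2,3
[1] 0,2,0,0,1,0
2,0,2,2,3,3
2,1,3,1,3,3
1,3,1,2,2,3
0,0,1,0,2,3
[2] 0,2,0,0,1,0
2,0,2,2,3,3
2,1,3,1,3,3
1,3,1,3,2,3
0,0,1,0,2,3
[3] 0,2,0,0,1,0
2,0,2,2,3,3
2,1,3,2,3,3
1,3,2,0,3,3
0,0,1,1,2,3
[4] 0,2,0,0,1,0
2,0,2,2,3,3
2,1,3,2,3,3
1,3,2,1,3,3
0,0,1,1,2,3
[5] 0,2,0,0,1,0
2,0,2,2,3,3
2,1,3,2,3,3
1,3,2,2,3,3
0,0,1,1,2,3
[6] 0,2,0,0,1,0
2,0,2,2,3,3
2,1,3,2,3,3
1,3,2,3,3,3
0,0,1,1,2,3
[7] 0,2,1,1,2,1
2,1,0,1,2,1
2,3,2,2,3,2
2,0,1,3,3,2
0,1,2,3,0,1
[8] 0,2,1,1,2,1
2,1,0,2,3,1
2,3,3,0,1,3
2,0,2,3,1,3
0,1,3,0,2,1
[9] 0,2,1,1,2,1
2,1,0,2,3,1
2,3,3,1,1,3
2,0,3,0,2,3
0,1,3,1,2,1
[10] 0,2,1,1,2,1
2,1,0,2,3,1
2,3,3,1,1,3
2,0,3,1,2,3
0,1,3,1,2,1
[11] 0,2,1,1,2,1
2,1,0,2,3,1
2,3,3,1,1,3
2,0,3,2,2,3
0,1,3,1,2,1
[12] 0,2,1,1,2,1
2,1,0,2,3,1
2,3,3,1,1,3
2,0,3,3,2,3
0,1,3,1,2,1
[13] 0,2,1,1,2,1
2,2,1,2,3,1
3,0,1,3,1,3
2,2,2,1,3,3
0,2,0,3,2,1
[14] 0,2,1,1,2,1
2,2,1,2,3,1
3,0,1,3,1,3
2,2,2,2,3,3
0,2,0,3,2,1
[15] 0,2,1,1,2,1
2,2,1,2,3,1
3,0,1,3,1,3
2,2,2,3,3,3
0,2,0,3,2,1
[16] 0,2,1,2,3,1
2,2,2,0,1,3
3,0,2,2,1,1
2,2,3,3,3,1
0,2,1,1,0,3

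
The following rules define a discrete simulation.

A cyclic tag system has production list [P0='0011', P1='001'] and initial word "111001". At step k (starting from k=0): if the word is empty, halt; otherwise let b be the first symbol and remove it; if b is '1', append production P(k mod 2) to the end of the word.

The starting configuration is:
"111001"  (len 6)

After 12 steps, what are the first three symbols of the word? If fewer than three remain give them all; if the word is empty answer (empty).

k=0  "111001"  (len 6)
k=1  "110010011"  (len 9)
k=2  "10010011001"  (len 11)
k=3  "00100110010011"  (len 14)
k=4  "0100110010011"  (len 13)
k=5  "100110010011"  (len 12)
k=6  "00110010011001"  (len 14)
k=7  "0110010011001"  (len 13)
k=8  "110010011001"  (len 12)
k=9  "100100110010011"  (len 15)
k=10  "00100110010011001"  (len 17)
k=11  "0100110010011001"  (len 16)
k=12  "100110010011001"  (len 15)

100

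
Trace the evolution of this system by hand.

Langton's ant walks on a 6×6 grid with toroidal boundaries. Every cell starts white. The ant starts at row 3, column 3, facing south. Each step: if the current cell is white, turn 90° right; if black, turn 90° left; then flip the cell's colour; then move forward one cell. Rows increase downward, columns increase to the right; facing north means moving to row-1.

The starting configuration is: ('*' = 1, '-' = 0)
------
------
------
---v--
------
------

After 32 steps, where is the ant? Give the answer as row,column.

1,5

[0] ------
------
------
---v--
------
------
[1] ------
------
------
--<*--
------
------
[2] ------
------
--^---
--**--
------
------
[3] ------
------
--*>--
--**--
------
------
[4] ------
------
--**--
--*v--
------
------
[5] ------
------
--**--
--*->-
------
------
[6] ------
------
--**--
--*-*-
----v-
------
[7] ------
------
--**--
--*-*-
---<*-
------
[8] ------
------
--**--
--*^*-
---**-
------
[9] ------
------
--**--
--**>-
---**-
------
[10] ------
------
--**^-
--**--
---**-
------
[11] ------
------
--***>
--**--
---**-
------
[12] ------
------
--****
--**-v
---**-
------
[13] ------
------
--****
--**<*
---**-
------
[14] ------
------
--**^*
--****
---**-
------
[15] ------
------
--*<-*
--****
---**-
------
[16] ------
------
--*--*
--*v**
---**-
------
[17] ------
------
--*--*
--*->*
---**-
------
[18] ------
------
--*-^*
--*--*
---**-
------
[19] ------
------
--*-*>
--*--*
---**-
------
[20] ------
-----^
--*-*-
--*--*
---**-
------
[21] ------
>----*
--*-*-
--*--*
---**-
------
[22] ------
*----*
v-*-*-
--*--*
---**-
------
[23] ------
*----*
*-*-*<
--*--*
---**-
------
[24] ------
*----^
*-*-**
--*--*
---**-
------
[25] ------
*---<-
*-*-**
--*--*
---**-
------
[26] ----^-
*---*-
*-*-**
--*--*
---**-
------
[27] ----*>
*---*-
*-*-**
--*--*
---**-
------
[28] ----**
*---*v
*-*-**
--*--*
---**-
------
[29] ----**
*---<*
*-*-**
--*--*
---**-
------
[30] ----**
*----*
*-*-v*
--*--*
---**-
------
[31] ----**
*----*
*-*-->
--*--*
---**-
------
[32] ----**
*----^
*-*---
--*--*
---**-
------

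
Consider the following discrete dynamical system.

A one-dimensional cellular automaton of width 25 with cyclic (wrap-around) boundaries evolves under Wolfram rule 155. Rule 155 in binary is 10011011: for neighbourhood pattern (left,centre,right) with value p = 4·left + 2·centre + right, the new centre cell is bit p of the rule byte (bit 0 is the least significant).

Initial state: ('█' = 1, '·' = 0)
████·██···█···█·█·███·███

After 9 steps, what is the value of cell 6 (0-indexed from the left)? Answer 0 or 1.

0

gen 0: ████·██···█···█·█·███·███
gen 1: ███··█·███·███····██··███
gen 2: ██·██··██··██·█████·█████
gen 3: █··█·███·███··████··█████
gen 4: ·██··██··██·█████·███████
gen 5: ·█·███·███··████··██████·
gen 6: █··██··██·█████·███████·█
gen 7: ·███·███··████··██████··█
gen 8: ·██··██·█████·███████·██·
gen 9: ██·███··████··██████··█·█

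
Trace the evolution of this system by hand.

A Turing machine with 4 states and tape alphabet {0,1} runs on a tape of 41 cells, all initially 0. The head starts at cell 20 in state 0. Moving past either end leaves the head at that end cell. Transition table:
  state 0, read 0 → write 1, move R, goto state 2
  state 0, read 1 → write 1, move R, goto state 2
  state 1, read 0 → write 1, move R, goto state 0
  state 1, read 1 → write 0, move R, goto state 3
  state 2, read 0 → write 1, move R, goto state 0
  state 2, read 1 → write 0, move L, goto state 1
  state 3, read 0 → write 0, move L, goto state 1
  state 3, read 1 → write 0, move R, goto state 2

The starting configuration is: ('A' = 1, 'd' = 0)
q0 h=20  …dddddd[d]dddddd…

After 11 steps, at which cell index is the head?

0) q0 h=20  …dddddd[d]dddddd…
1) q2 h=21  …dddddA[d]dddddd…
2) q0 h=22  …ddddAA[d]dddddd…
3) q2 h=23  …dddAAA[d]dddddd…
4) q0 h=24  …ddAAAA[d]dddddd…
5) q2 h=25  …dAAAAA[d]dddddd…
6) q0 h=26  …AAAAAA[d]dddddd…
7) q2 h=27  …AAAAAA[d]dddddd…
8) q0 h=28  …AAAAAA[d]dddddd…
9) q2 h=29  …AAAAAA[d]dddddd…
10) q0 h=30  …AAAAAA[d]dddddd…
11) q2 h=31  …AAAAAA[d]dddddd…

31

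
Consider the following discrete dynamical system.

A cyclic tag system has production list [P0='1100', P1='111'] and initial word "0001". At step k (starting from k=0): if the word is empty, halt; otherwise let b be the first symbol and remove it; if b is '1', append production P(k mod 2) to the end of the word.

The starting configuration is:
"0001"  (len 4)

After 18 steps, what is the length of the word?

24

step 0: "0001"  (len 4)
step 1: "001"  (len 3)
step 2: "01"  (len 2)
step 3: "1"  (len 1)
step 4: "111"  (len 3)
step 5: "111100"  (len 6)
step 6: "11100111"  (len 8)
step 7: "11001111100"  (len 11)
step 8: "1001111100111"  (len 13)
step 9: "0011111001111100"  (len 16)
step 10: "011111001111100"  (len 15)
step 11: "11111001111100"  (len 14)
step 12: "1111001111100111"  (len 16)
step 13: "1110011111001111100"  (len 19)
step 14: "110011111001111100111"  (len 21)
step 15: "100111110011111001111100"  (len 24)
step 16: "00111110011111001111100111"  (len 26)
step 17: "0111110011111001111100111"  (len 25)
step 18: "111110011111001111100111"  (len 24)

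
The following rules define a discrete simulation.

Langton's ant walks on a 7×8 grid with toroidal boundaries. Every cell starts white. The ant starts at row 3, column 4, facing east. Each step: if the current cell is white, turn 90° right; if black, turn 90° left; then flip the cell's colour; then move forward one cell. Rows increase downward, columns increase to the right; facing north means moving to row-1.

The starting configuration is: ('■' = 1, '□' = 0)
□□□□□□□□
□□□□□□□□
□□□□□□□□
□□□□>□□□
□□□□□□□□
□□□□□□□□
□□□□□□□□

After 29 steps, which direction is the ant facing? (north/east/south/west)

south

0) □□□□□□□□
□□□□□□□□
□□□□□□□□
□□□□>□□□
□□□□□□□□
□□□□□□□□
□□□□□□□□
1) □□□□□□□□
□□□□□□□□
□□□□□□□□
□□□□■□□□
□□□□v□□□
□□□□□□□□
□□□□□□□□
2) □□□□□□□□
□□□□□□□□
□□□□□□□□
□□□□■□□□
□□□<■□□□
□□□□□□□□
□□□□□□□□
3) □□□□□□□□
□□□□□□□□
□□□□□□□□
□□□^■□□□
□□□■■□□□
□□□□□□□□
□□□□□□□□
4) □□□□□□□□
□□□□□□□□
□□□□□□□□
□□□■>□□□
□□□■■□□□
□□□□□□□□
□□□□□□□□
5) □□□□□□□□
□□□□□□□□
□□□□^□□□
□□□■□□□□
□□□■■□□□
□□□□□□□□
□□□□□□□□
6) □□□□□□□□
□□□□□□□□
□□□□■>□□
□□□■□□□□
□□□■■□□□
□□□□□□□□
□□□□□□□□
7) □□□□□□□□
□□□□□□□□
□□□□■■□□
□□□■□v□□
□□□■■□□□
□□□□□□□□
□□□□□□□□
8) □□□□□□□□
□□□□□□□□
□□□□■■□□
□□□■<■□□
□□□■■□□□
□□□□□□□□
□□□□□□□□
9) □□□□□□□□
□□□□□□□□
□□□□^■□□
□□□■■■□□
□□□■■□□□
□□□□□□□□
□□□□□□□□
10) □□□□□□□□
□□□□□□□□
□□□<□■□□
□□□■■■□□
□□□■■□□□
□□□□□□□□
□□□□□□□□
11) □□□□□□□□
□□□^□□□□
□□□■□■□□
□□□■■■□□
□□□■■□□□
□□□□□□□□
□□□□□□□□
12) □□□□□□□□
□□□■>□□□
□□□■□■□□
□□□■■■□□
□□□■■□□□
□□□□□□□□
□□□□□□□□
13) □□□□□□□□
□□□■■□□□
□□□■v■□□
□□□■■■□□
□□□■■□□□
□□□□□□□□
□□□□□□□□
14) □□□□□□□□
□□□■■□□□
□□□<■■□□
□□□■■■□□
□□□■■□□□
□□□□□□□□
□□□□□□□□
15) □□□□□□□□
□□□■■□□□
□□□□■■□□
□□□v■■□□
□□□■■□□□
□□□□□□□□
□□□□□□□□
16) □□□□□□□□
□□□■■□□□
□□□□■■□□
□□□□>■□□
□□□■■□□□
□□□□□□□□
□□□□□□□□
17) □□□□□□□□
□□□■■□□□
□□□□^■□□
□□□□□■□□
□□□■■□□□
□□□□□□□□
□□□□□□□□
18) □□□□□□□□
□□□■■□□□
□□□<□■□□
□□□□□■□□
□□□■■□□□
□□□□□□□□
□□□□□□□□
19) □□□□□□□□
□□□^■□□□
□□□■□■□□
□□□□□■□□
□□□■■□□□
□□□□□□□□
□□□□□□□□
20) □□□□□□□□
□□<□■□□□
□□□■□■□□
□□□□□■□□
□□□■■□□□
□□□□□□□□
□□□□□□□□
21) □□^□□□□□
□□■□■□□□
□□□■□■□□
□□□□□■□□
□□□■■□□□
□□□□□□□□
□□□□□□□□
22) □□■>□□□□
□□■□■□□□
□□□■□■□□
□□□□□■□□
□□□■■□□□
□□□□□□□□
□□□□□□□□
23) □□■■□□□□
□□■v■□□□
□□□■□■□□
□□□□□■□□
□□□■■□□□
□□□□□□□□
□□□□□□□□
24) □□■■□□□□
□□<■■□□□
□□□■□■□□
□□□□□■□□
□□□■■□□□
□□□□□□□□
□□□□□□□□
25) □□■■□□□□
□□□■■□□□
□□v■□■□□
□□□□□■□□
□□□■■□□□
□□□□□□□□
□□□□□□□□
26) □□■■□□□□
□□□■■□□□
□<■■□■□□
□□□□□■□□
□□□■■□□□
□□□□□□□□
□□□□□□□□
27) □□■■□□□□
□^□■■□□□
□■■■□■□□
□□□□□■□□
□□□■■□□□
□□□□□□□□
□□□□□□□□
28) □□■■□□□□
□■>■■□□□
□■■■□■□□
□□□□□■□□
□□□■■□□□
□□□□□□□□
□□□□□□□□
29) □□■■□□□□
□■■■■□□□
□■v■□■□□
□□□□□■□□
□□□■■□□□
□□□□□□□□
□□□□□□□□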